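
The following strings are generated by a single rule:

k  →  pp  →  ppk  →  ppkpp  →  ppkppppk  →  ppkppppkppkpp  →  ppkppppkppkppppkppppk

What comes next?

This is a Fibonacci-style word recurrence s(k) = s(k−1)·s(k−2): e.g. pp·k = ppk.
The next term joins ppkppppkppkppppkppppk and ppkppppkppkpp.

ppkppppkppkppppkppppkppkppppkppkpp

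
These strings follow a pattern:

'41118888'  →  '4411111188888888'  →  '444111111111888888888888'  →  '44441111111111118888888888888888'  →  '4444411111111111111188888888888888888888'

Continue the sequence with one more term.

Term n consists of n 4's, followed by 3n 1's, followed by 4n 8's (n = 1, 2, …).
At n = 6 the blocks have lengths 6, 18, 24.

444444111111111111111111888888888888888888888888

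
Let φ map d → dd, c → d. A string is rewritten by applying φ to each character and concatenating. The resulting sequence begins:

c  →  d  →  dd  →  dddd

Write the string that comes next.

Rewriting each symbol of dddd: d→dd, d→dd, d→dd, d→dd, which concatenates to dd dd dd dd.

dddddddd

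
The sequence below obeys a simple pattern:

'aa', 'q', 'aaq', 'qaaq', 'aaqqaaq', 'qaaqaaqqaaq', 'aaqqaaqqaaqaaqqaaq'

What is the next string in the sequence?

qaaqaaqqaaqaaqqaaqqaaqaaqqaaq

From term 3 onward, concatenate the second-to-last term with the last: aa·q = aaq, q·aaq = qaaq, …
The next term joins qaaqaaqqaaq and aaqqaaqqaaqaaqqaaq.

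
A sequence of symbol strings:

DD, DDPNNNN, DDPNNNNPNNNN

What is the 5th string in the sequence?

Every step adds PNNNN to the end: s(k+1) = s(k)·PNNNN.
From DDPNNNNPNNNN, 2 further steps: DDPNNNNPNNNN → DDPNNNNPNNNNPNNNN → (answer).

DDPNNNNPNNNNPNNNNPNNNN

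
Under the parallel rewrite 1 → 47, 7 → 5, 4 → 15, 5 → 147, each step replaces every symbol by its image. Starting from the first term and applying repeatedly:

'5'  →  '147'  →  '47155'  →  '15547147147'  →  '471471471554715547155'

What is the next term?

Replace each of the 21 characters of 471471471554715547155 in place — 15 5 47 15 5 47 15 5 47 147 147 15 5 47 147 147 15 5 47 147 147 — and concatenate.

1554715547155471471471554714714715547147147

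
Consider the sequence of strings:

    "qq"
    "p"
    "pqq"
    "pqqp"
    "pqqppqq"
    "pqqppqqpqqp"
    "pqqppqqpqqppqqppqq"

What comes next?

This is a Fibonacci-style word recurrence s(k) = s(k−1)·s(k−2): e.g. p·qq = pqq.
So term 8 is pqqppqqpqqppqqppqq·pqqppqqpqqp.

pqqppqqpqqppqqppqqpqqppqqpqqp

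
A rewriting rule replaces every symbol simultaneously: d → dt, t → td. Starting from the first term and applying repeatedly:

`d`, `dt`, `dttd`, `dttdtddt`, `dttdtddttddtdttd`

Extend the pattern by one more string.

φ(dttdtddttddtdttd) expands symbol-by-symbol to dt td td dt td dt dt td td dt dt td dt td td dt; joining the 16 pieces gives the next term.

dttdtddttddtdttdtddtdttddttdtddt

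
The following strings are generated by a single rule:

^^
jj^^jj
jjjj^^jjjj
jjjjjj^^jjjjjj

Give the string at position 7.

Each term wraps the previous one in jj on the left and jj on the right.
From jjjjjj^^jjjjjj, 3 further steps: jjjjjj^^jjjjjj → jjjjjjjj^^jjjjjjjj → jjjjjjjjjj^^jjjjjjjjjj → (answer).

jjjjjjjjjjjj^^jjjjjjjjjjjj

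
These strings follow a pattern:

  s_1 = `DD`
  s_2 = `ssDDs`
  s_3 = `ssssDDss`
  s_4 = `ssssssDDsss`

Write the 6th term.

ssssssssssDDsssss

s(k+1) = ss·s(k)·s, so each term gains ss as a prefix and s as a suffix.
From ssssssDDsss, 2 further steps: ssssssDDsss → ssssssssDDssss → (answer).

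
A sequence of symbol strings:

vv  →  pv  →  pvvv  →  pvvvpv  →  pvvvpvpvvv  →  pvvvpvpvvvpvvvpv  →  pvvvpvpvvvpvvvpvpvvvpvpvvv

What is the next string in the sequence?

From term 3 onward, concatenate the last term with the second-to-last: pv·vv = pvvv, pvvv·pv = pvvvpv, …
The next term joins pvvvpvpvvvpvvvpvpvvvpvpvvv and pvvvpvpvvvpvvvpv.

pvvvpvpvvvpvvvpvpvvvpvpvvvpvvvpvpvvvpvvvpv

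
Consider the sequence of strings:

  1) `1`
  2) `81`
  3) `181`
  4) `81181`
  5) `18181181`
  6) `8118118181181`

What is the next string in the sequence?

181811818118118181181

From term 3 onward, concatenate the second-to-last term with the last: 1·81 = 181, 81·181 = 81181, …
Continuing: 18181181 · 8118118181181 gives term 7.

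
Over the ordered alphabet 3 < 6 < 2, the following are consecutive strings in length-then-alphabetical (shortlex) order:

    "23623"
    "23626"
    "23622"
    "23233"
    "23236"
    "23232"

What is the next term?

Find the rightmost character of 23232 below 2, bump it to the next letter, and reset everything to its right to 3.

23263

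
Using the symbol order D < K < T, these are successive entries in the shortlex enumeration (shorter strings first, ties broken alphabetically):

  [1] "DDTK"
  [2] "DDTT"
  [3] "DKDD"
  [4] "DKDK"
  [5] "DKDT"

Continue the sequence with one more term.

DKKD

Find the rightmost character of DKDT below T, bump it to the next letter, and reset everything to its right to D.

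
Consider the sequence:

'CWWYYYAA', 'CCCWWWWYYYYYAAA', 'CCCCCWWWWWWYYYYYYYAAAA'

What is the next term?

CCCCCCCWWWWWWWWYYYYYYYYYAAAAA

Each string has the form C^{2n-1} W^{2n} Y^{2n+1} A^{n+1} (n = 1, 2, …).
Setting n = 4 gives 7, 8, 9, 5 characters in each block.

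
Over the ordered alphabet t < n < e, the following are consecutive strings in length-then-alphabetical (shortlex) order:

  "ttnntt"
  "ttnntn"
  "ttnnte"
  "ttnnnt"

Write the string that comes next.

ttnnnn

The successor of ttnnnt increments the rightmost position that isn't already e and resets every position after it to t.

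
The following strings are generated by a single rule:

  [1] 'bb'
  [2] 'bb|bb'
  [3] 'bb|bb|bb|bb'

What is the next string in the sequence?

bb|bb|bb|bb|bb|bb|bb|bb

Every step duplicates the string with '|' between the halves.
So the next term is two copies of bb|bb|bb|bb with '|' between the halves.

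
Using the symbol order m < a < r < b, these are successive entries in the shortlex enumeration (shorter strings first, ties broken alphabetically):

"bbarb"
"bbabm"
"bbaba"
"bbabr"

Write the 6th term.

Continuing the enumeration 2 steps past bbabr: bbabr → bbabb → (answer).

bbrmm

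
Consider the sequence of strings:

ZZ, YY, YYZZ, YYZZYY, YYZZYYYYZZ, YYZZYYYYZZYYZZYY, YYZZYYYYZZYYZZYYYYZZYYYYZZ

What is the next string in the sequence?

From term 3 onward, concatenate the last term with the second-to-last: YY·ZZ = YYZZ, YYZZ·YY = YYZZYY, …
So term 8 is YYZZYYYYZZYYZZYYYYZZYYYYZZ·YYZZYYYYZZYYZZYY.

YYZZYYYYZZYYZZYYYYZZYYYYZZYYZZYYYYZZYYZZYY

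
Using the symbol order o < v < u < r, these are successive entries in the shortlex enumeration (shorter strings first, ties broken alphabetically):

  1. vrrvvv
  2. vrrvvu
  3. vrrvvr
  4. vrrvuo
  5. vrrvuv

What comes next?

vrrvuu

The successor of vrrvuv increments the rightmost position that isn't already r and resets every position after it to o.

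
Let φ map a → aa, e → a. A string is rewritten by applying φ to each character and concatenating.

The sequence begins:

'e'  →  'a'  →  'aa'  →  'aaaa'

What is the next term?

Expanding aaaa: a→aa, a→aa, a→aa, a→aa. Concatenated: aa aa aa aa.

aaaaaaaa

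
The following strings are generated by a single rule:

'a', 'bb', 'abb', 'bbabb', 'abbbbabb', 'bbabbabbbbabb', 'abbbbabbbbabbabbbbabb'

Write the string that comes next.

This is a Fibonacci-style word recurrence s(k) = s(k−2)·s(k−1): e.g. a·bb = abb.
Continuing: bbabbabbbbabb · abbbbabbbbabbabbbbabb gives term 8.

bbabbabbbbabbabbbbabbbbabbabbbbabb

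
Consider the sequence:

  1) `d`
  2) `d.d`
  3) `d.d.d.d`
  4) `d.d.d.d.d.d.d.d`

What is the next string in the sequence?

d.d.d.d.d.d.d.d.d.d.d.d.d.d.d.d

s(k+1) = s(k)·.·s(k) — each term doubles the last with '.' between the halves.
So the next term is two copies of d.d.d.d.d.d.d.d with '.' between the halves.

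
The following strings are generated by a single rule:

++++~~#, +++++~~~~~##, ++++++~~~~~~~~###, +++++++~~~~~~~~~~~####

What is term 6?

Each string has the form +^{n+3} ~^{3n-1} #^{n} (n = 1, 2, …).
For term 6, n = 6, so the run lengths are 9, 17, 6.

+++++++++~~~~~~~~~~~~~~~~~######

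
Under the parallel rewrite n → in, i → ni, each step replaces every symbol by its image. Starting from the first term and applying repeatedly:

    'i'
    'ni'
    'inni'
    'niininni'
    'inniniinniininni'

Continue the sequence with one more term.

niininniinniniininniniinniininni

Applying the rule to each of the 16 symbols of inniniinniininni gives the pieces ni in in ni in ni ni in in ni ni in ni in in ni, which concatenate to the answer.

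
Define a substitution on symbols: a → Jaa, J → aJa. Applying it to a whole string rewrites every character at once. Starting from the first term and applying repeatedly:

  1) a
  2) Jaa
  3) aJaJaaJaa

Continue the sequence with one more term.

Expanding aJaJaaJaa: a→Jaa, J→aJa, a→Jaa, J→aJa, a→Jaa, a→Jaa, J→aJa, a→Jaa, a→Jaa. Concatenated: Jaa aJa Jaa aJa Jaa Jaa aJa Jaa Jaa.

JaaaJaJaaaJaJaaJaaaJaJaaJaa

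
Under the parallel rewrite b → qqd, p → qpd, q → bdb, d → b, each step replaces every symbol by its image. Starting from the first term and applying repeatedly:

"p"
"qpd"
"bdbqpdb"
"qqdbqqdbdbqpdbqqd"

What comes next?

bdbbdbbqqdbdbbdbbqqdbqqdbdbqpdbqqdbdbbdbb

φ(qqdbqqdbdbqpdbqqd) expands symbol-by-symbol to bdb bdb b qqd bdb bdb b qqd b qqd bdb qpd b qqd bdb bdb b; joining the 17 pieces gives the next term.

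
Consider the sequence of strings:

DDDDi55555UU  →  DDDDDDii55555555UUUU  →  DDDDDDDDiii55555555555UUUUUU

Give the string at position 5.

The n-th term is 2n D's then n-1 i's then 3n-1 5's then 2n-2 U's, where the shown terms are n = 2, 3, 4.
For term 5, n = 6, so the run lengths are 12, 5, 17, 10.

DDDDDDDDDDDDiiiii55555555555555555UUUUUUUUUU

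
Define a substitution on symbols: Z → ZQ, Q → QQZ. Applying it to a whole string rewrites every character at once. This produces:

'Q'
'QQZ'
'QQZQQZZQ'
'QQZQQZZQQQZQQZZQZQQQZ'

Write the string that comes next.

Rewriting the 21 symbols of QQZQQZZQQQZQQZZQZQQQZ one by one yields QQZ QQZ ZQ QQZ QQZ ZQ ZQ QQZ QQZ QQZ ZQ QQZ QQZ ZQ ZQ QQZ ZQ QQZ QQZ QQZ ZQ; concatenated:

QQZQQZZQQQZQQZZQZQQQZQQZQQZZQQQZQQZZQZQQQZZQQQZQQZQQZZQ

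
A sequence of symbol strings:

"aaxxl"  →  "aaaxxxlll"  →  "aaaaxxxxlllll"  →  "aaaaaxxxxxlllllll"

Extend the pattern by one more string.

aaaaaaxxxxxxlllllllll

Each string has the form a^{n+1} x^{n+1} l^{2n-1} (n = 1, 2, …).
At n = 5 the blocks have lengths 6, 6, 9.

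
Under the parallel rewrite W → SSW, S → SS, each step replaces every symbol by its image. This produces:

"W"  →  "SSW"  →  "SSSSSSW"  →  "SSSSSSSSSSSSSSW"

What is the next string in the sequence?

SSSSSSSSSSSSSSSSSSSSSSSSSSSSSSW

φ(SSSSSSSSSSSSSSW) expands symbol-by-symbol to SS SS SS SS SS SS SS SS SS SS SS SS SS SS SSW; joining the 15 pieces gives the next term.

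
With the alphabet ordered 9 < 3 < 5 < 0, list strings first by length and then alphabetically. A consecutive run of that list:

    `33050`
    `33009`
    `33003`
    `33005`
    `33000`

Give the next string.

35999

Treat 33000 as a base-4 numeral over the given alphabet and add one, carrying through any trailing 0's.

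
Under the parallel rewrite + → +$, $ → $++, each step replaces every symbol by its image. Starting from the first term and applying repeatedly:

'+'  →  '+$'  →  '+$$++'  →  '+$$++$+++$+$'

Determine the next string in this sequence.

Apply φ to +$$++$+++$+$ symbol by symbol: +→+$, $→$++, $→$++, +→+$, +→+$, $→$++, +→+$, +→+$, +→+$, $→$++, +→+$, $→$++; joined: +$ $++ $++ +$ +$ $++ +$ +$ +$ $++ +$ $++.

+$$++$+++$+$$+++$+$+$$+++$$++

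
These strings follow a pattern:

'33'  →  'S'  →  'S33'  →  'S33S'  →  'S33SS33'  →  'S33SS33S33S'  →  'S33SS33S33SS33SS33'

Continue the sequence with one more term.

S33SS33S33SS33SS33S33SS33S33S

Each term (from the third on) is the previous term followed by the one before it: term 3 = S·33 = S33.
So term 8 is S33SS33S33SS33SS33·S33SS33S33S.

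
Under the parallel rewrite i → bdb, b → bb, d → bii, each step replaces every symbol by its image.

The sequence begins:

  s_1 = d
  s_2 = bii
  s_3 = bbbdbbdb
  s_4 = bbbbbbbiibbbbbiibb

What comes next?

Applying the rule to each of the 18 symbols of bbbbbbbiibbbbbiibb gives the pieces bb bb bb bb bb bb bb bdb bdb bb bb bb bb bb bdb bdb bb bb, which concatenate to the answer.

bbbbbbbbbbbbbbbdbbdbbbbbbbbbbbbdbbdbbbbb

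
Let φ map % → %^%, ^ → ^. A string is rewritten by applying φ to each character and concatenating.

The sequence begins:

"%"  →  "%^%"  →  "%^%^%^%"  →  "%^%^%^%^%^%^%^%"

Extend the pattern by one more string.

%^%^%^%^%^%^%^%^%^%^%^%^%^%^%^%

Applying the rule to each of the 15 symbols of %^%^%^%^%^%^%^% gives the pieces %^% ^ %^% ^ %^% ^ %^% ^ %^% ^ %^% ^ %^% ^ %^%, which concatenate to the answer.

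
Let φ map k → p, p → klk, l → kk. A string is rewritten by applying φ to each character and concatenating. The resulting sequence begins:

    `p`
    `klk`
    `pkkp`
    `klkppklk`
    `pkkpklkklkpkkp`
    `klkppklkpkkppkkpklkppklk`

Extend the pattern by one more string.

pkkpklkklkpkkpklkppklkklkppklkpkkpklkklkpkkp

Replace each of the 24 characters of klkppklkpkkppkkpklkppklk in place — p kk p klk klk p kk p klk p p klk klk p p klk p kk p klk klk p kk p — and concatenate.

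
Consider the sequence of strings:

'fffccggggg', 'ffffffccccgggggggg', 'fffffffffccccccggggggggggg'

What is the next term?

ffffffffffffccccccccgggggggggggggg

The n-th term is 3n f's then 2n c's then 3n+2 g's (n = 1, 2, …).
Setting n = 4 gives 12, 8, 14 characters in each block.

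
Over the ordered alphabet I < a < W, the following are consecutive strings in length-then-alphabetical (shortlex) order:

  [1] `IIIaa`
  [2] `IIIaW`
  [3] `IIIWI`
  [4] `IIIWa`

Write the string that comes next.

IIIWW

Find the rightmost character of IIIWa below W, bump it to the next letter, and reset everything to its right to I.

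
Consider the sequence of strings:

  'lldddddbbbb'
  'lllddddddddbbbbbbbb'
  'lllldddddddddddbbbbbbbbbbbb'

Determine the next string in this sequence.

Term n consists of n+1 l's, followed by 3n+2 d's, followed by 4n b's (n = 1, 2, …).
For the next term, n = 4, so the run lengths are 5, 14, 16.

lllllddddddddddddddbbbbbbbbbbbbbbbb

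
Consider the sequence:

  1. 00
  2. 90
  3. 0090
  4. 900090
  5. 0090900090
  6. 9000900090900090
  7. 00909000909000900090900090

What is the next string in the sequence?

Each term (from the third on) is the two preceding terms concatenated in order: term 3 = 00·90 = 0090.
Continuing: 9000900090900090 · 00909000909000900090900090 gives term 8.

900090009090009000909000909000900090900090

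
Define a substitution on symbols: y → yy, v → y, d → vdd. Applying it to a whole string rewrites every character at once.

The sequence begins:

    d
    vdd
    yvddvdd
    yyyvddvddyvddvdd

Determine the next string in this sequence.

yyyyyyyvddvddyvddvddyyyvddvddyvddvdd

Replace each of the 16 characters of yyyvddvddyvddvdd in place — yy yy yy y vdd vdd y vdd vdd yy y vdd vdd y vdd vdd — and concatenate.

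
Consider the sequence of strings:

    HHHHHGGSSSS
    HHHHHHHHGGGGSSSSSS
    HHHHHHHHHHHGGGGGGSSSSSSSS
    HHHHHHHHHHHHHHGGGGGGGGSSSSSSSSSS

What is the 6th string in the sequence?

HHHHHHHHHHHHHHHHHHHHGGGGGGGGGGGGSSSSSSSSSSSSSS

Each string has the form H^{3n-1} G^{2n-2} S^{2n}, where the shown terms are n = 2, 3, 4, 5.
At n = 7 the blocks have lengths 20, 12, 14.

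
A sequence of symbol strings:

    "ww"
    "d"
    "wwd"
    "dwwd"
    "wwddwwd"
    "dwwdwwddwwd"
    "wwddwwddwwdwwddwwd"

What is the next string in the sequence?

Each term (from the third on) is the two preceding terms concatenated in order: term 3 = ww·d = wwd.
So term 8 is dwwdwwddwwd·wwddwwddwwdwwddwwd.

dwwdwwddwwdwwddwwddwwdwwddwwd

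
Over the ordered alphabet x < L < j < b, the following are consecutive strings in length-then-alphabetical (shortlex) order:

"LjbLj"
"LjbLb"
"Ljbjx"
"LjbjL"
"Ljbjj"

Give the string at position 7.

Ljbbx

Advancing 2 positions from Ljbjj through Ljbjj → Ljbjb reaches term 7.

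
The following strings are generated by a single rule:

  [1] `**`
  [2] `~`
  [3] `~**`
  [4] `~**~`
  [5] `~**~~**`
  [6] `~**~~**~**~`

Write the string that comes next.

~**~~**~**~~**~~**

Each term (from the third on) is the previous term followed by the one before it: term 3 = ~·** = ~**.
Continuing: ~**~~**~**~ · ~**~~** gives term 7.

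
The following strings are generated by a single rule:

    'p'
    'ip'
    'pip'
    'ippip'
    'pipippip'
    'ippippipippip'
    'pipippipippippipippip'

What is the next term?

Each term (from the third on) is the two preceding terms concatenated in order: term 3 = p·ip = pip.
So term 8 is ippippipippip·pipippipippippipippip.

ippippipippippipippipippippipippip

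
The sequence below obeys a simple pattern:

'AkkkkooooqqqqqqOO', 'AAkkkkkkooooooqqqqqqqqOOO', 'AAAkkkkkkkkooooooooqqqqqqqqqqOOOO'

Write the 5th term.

AAAAAkkkkkkkkkkkkooooooooooooqqqqqqqqqqqqqqOOOOOO

Each string has the form A^{n-1} k^{2n} o^{2n} q^{2n+2} O^{n}, where the shown terms are n = 2, 3, 4.
At n = 6 the blocks have lengths 5, 12, 12, 14, 6.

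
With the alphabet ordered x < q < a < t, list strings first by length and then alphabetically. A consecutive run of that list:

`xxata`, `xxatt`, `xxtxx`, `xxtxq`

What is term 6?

xxtxt

Stepping forward 2 times from xxtxq: xxtxq → xxtxa, then the target.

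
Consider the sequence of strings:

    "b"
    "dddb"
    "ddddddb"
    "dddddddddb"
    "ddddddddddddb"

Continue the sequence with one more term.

Every step adds ddd at the front: s(k+1) = ddd·s(k).
Applying this once more to ddddddddddddb:

dddddddddddddddb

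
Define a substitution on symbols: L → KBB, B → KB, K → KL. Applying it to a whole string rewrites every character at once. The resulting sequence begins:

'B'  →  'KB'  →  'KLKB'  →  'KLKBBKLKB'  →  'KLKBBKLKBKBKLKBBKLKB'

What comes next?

Rewriting the 20 symbols of KLKBBKLKBKBKLKBBKLKB one by one yields KL KBB KL KB KB KL KBB KL KB KL KB KL KBB KL KB KB KL KBB KL KB; concatenated:

KLKBBKLKBKBKLKBBKLKBKLKBKLKBBKLKBKBKLKBBKLKB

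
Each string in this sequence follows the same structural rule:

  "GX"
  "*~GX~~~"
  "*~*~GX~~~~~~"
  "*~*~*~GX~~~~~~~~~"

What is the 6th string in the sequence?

*~*~*~*~*~GX~~~~~~~~~~~~~~~

Each term wraps the previous one in *~ on the left and ~~~ on the right.
From *~*~*~GX~~~~~~~~~, 2 further steps: *~*~*~GX~~~~~~~~~ → *~*~*~*~GX~~~~~~~~~~~~ → (answer).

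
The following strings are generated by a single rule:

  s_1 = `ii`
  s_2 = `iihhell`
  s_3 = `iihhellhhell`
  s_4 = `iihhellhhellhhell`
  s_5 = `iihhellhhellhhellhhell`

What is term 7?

Each term is the previous one with hhell appended.
From iihhellhhellhhellhhell, 2 further steps: iihhellhhellhhellhhell → iihhellhhellhhellhhellhhell → (answer).

iihhellhhellhhellhhellhhellhhell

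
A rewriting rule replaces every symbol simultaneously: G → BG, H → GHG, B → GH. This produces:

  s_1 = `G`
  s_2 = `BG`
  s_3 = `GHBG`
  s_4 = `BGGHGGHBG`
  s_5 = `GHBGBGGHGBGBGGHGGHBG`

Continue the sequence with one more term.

Rewriting the 20 symbols of GHBGBGGHGBGBGGHGGHBG one by one yields BG GHG GH BG GH BG BG GHG BG GH BG GH BG BG GHG BG BG GHG GH BG; concatenated:

BGGHGGHBGGHBGBGGHGBGGHBGGHBGBGGHGBGBGGHGGHBG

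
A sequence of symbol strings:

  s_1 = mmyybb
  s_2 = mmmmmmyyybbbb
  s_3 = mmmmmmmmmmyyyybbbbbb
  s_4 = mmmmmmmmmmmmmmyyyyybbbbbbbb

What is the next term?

Term n consists of 4n-2 m's, followed by n+1 y's, followed by 2n b's (n = 1, 2, …).
Setting n = 5 gives 18, 6, 10 characters in each block.

mmmmmmmmmmmmmmmmmmyyyyyybbbbbbbbbb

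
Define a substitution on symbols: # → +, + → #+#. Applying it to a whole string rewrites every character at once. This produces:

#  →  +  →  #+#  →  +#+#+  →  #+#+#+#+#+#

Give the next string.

+#+#+#+#+#+#+#+#+#+#+

Expanding #+#+#+#+#+#: #→+, +→#+#, #→+, +→#+#, #→+, +→#+#, #→+, +→#+#, #→+, +→#+#, #→+. Concatenated: + #+# + #+# + #+# + #+# + #+# +.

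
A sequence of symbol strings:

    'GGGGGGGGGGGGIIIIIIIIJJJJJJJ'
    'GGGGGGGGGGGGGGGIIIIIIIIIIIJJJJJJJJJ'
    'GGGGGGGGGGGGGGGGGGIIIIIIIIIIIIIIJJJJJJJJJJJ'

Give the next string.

Term n consists of 3n+3 G's, followed by 3n-1 I's, followed by 2n+1 J's, where the shown terms are n = 3, 4, 5.
Setting n = 6 gives 21, 17, 13 characters in each block.

GGGGGGGGGGGGGGGGGGGGGIIIIIIIIIIIIIIIIIJJJJJJJJJJJJJ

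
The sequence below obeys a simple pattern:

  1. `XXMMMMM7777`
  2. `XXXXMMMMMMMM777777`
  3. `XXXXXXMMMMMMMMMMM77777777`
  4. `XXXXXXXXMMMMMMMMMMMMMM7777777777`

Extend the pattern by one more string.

XXXXXXXXXXMMMMMMMMMMMMMMMMM777777777777

Each string has the form X^{2n-2} M^{3n-1} 7^{2n}, where the shown terms are n = 2, 3, 4, 5.
At n = 6 the blocks have lengths 10, 17, 12.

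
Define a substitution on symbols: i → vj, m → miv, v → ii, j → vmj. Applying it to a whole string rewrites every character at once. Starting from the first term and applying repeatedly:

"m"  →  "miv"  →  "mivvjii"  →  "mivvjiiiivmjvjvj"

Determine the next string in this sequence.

mivvjiiiivmjvjvjvjvjiimivvmjiivmjiivmj

Applying the rule to each of the 16 symbols of mivvjiiiivmjvjvj gives the pieces miv vj ii ii vmj vj vj vj vj ii miv vmj ii vmj ii vmj, which concatenate to the answer.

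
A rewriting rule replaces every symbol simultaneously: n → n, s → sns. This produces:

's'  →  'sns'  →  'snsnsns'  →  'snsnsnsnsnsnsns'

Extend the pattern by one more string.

snsnsnsnsnsnsnsnsnsnsnsnsnsnsns

Replace each of the 15 characters of snsnsnsnsnsnsns in place — sns n sns n sns n sns n sns n sns n sns n sns — and concatenate.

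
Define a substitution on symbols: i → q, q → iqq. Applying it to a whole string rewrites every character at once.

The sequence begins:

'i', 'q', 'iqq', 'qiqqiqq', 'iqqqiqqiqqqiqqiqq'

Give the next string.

Replace each of the 17 characters of iqqqiqqiqqqiqqiqq in place — q iqq iqq iqq q iqq iqq q iqq iqq iqq q iqq iqq q iqq iqq — and concatenate.

qiqqiqqiqqqiqqiqqqiqqiqqiqqqiqqiqqqiqqiqq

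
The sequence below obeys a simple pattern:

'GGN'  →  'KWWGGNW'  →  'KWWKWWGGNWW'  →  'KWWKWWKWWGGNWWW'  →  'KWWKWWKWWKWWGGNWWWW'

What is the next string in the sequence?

KWWKWWKWWKWWKWWGGNWWWWW

Each term wraps the previous one in KWW on the left and W on the right.
One more step from KWWKWWKWWKWWGGNWWWW gives the answer.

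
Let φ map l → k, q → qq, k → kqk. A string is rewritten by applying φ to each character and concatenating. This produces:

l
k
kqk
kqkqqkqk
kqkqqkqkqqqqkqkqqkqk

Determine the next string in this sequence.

kqkqqkqkqqqqkqkqqkqkqqqqqqqqkqkqqkqkqqqqkqkqqkqk

Applying the rule to each of the 20 symbols of kqkqqkqkqqqqkqkqqkqk gives the pieces kqk qq kqk qq qq kqk qq kqk qq qq qq qq kqk qq kqk qq qq kqk qq kqk, which concatenate to the answer.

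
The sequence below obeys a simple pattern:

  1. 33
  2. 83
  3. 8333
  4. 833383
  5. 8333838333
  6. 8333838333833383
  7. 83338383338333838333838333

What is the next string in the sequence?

Each term (from the third on) is the previous term followed by the one before it: term 3 = 83·33 = 8333.
Continuing: 83338383338333838333838333 · 8333838333833383 gives term 8.

833383833383338383338383338333838333833383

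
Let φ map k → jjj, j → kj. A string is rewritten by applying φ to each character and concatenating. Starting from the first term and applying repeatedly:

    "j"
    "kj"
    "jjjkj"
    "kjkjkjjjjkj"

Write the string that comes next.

Apply φ to kjkjkjjjjkj symbol by symbol: k→jjj, j→kj, k→jjj, j→kj, k→jjj, j→kj, j→kj, j→kj, j→kj, k→jjj, j→kj; joined: jjj kj jjj kj jjj kj kj kj kj jjj kj.

jjjkjjjjkjjjjkjkjkjkjjjjkj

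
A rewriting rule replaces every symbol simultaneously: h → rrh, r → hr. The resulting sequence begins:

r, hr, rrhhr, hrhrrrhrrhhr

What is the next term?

rrhhrrrhhrhrhrrrhhrhrrrhrrhhr

Rewriting each symbol of hrhrrrhrrhhr: h→rrh, r→hr, h→rrh, r→hr, r→hr, r→hr, h→rrh, r→hr, r→hr, h→rrh, h→rrh, r→hr, which concatenates to rrh hr rrh hr hr hr rrh hr hr rrh rrh hr.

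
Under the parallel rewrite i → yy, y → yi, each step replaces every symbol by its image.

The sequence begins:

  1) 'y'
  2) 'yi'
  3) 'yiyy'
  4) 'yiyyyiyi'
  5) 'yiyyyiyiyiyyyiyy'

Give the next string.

Rewriting the 16 symbols of yiyyyiyiyiyyyiyy one by one yields yi yy yi yi yi yy yi yy yi yy yi yi yi yy yi yi; concatenated:

yiyyyiyiyiyyyiyyyiyyyiyiyiyyyiyi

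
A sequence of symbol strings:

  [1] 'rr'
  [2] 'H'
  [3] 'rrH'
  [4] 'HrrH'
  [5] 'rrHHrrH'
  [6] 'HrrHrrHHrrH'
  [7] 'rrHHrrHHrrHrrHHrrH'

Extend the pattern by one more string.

HrrHrrHHrrHrrHHrrHHrrHrrHHrrH

Each term (from the third on) is the two preceding terms concatenated in order: term 3 = rr·H = rrH.
So term 8 is HrrHrrHHrrH·rrHHrrHHrrHrrHHrrH.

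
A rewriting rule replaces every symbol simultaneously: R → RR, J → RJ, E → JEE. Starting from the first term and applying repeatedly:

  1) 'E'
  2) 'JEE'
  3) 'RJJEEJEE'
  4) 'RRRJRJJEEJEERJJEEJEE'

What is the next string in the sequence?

Rewriting the 20 symbols of RRRJRJJEEJEERJJEEJEE one by one yields RR RR RR RJ RR RJ RJ JEE JEE RJ JEE JEE RR RJ RJ JEE JEE RJ JEE JEE; concatenated:

RRRRRRRJRRRJRJJEEJEERJJEEJEERRRJRJJEEJEERJJEEJEE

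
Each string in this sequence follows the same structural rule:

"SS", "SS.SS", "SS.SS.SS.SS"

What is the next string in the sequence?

Each string is two copies of the previous one joined by '.'.
So the next term is two copies of SS.SS.SS.SS with '.' between the halves.

SS.SS.SS.SS.SS.SS.SS.SS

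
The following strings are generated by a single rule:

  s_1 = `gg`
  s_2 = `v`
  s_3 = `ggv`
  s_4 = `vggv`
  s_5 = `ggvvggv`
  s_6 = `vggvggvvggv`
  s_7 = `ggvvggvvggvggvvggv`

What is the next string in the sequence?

This is a Fibonacci-style word recurrence s(k) = s(k−2)·s(k−1): e.g. gg·v = ggv.
Continuing: vggvggvvggv · ggvvggvvggvggvvggv gives term 8.

vggvggvvggvggvvggvvggvggvvggv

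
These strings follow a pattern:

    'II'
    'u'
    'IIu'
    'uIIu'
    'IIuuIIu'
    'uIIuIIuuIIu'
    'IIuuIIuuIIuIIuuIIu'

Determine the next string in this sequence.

uIIuIIuuIIuIIuuIIuuIIuIIuuIIu

From term 3 onward, concatenate the second-to-last term with the last: II·u = IIu, u·IIu = uIIu, …
So term 8 is uIIuIIuuIIu·IIuuIIuuIIuIIuuIIu.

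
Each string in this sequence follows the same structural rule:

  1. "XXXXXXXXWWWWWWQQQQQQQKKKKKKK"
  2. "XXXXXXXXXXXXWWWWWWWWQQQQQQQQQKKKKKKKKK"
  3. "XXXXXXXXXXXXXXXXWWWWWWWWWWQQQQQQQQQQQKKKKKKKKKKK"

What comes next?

XXXXXXXXXXXXXXXXXXXXWWWWWWWWWWWWQQQQQQQQQQQQQKKKKKKKKKKKKK

Reading off run lengths: X runs 8, 12, 16; W runs 6, 8, 10; Q runs 7, 9, 11; K runs 7, 9, 11 — each is linear in n, where the shown terms are n = 2, 3, 4.
At n = 5 the blocks have lengths 20, 12, 13, 13.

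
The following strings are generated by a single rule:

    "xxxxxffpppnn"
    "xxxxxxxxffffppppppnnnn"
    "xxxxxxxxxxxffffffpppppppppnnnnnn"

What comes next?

xxxxxxxxxxxxxxffffffffppppppppppppnnnnnnnn

Term n consists of 3n+2 x's, followed by 2n f's, followed by 3n p's, followed by 2n n's (n = 1, 2, …).
Setting n = 4 gives 14, 8, 12, 8 characters in each block.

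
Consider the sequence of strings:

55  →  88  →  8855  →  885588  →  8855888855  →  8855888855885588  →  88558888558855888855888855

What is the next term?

885588885588558888558888558855888855885588

This is a Fibonacci-style word recurrence s(k) = s(k−1)·s(k−2): e.g. 88·55 = 8855.
So term 8 is 88558888558855888855888855·8855888855885588.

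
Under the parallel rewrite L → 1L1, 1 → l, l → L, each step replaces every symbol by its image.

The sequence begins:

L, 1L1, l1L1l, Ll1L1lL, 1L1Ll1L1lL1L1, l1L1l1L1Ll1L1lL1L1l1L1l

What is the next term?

Replace each of the 23 characters of l1L1l1L1Ll1L1lL1L1l1L1l in place — L l 1L1 l L l 1L1 l 1L1 L l 1L1 l L 1L1 l 1L1 l L l 1L1 l L — and concatenate.

Ll1L1lLl1L1l1L1Ll1L1lL1L1l1L1lLl1L1lL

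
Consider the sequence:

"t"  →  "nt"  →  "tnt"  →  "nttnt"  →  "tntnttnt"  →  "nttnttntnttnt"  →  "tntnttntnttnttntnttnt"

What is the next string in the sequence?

Each term (from the third on) is the two preceding terms concatenated in order: term 3 = t·nt = tnt.
Continuing: nttnttntnttnt · tntnttntnttnttntnttnt gives term 8.

nttnttntnttnttntnttntnttnttntnttnt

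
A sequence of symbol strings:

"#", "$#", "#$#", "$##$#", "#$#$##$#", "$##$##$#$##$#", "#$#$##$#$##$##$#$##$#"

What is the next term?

$##$##$#$##$##$#$##$#$##$##$#$##$#

This is a Fibonacci-style word recurrence s(k) = s(k−2)·s(k−1): e.g. #·$# = #$#.
Continuing: $##$##$#$##$# · #$#$##$#$##$##$#$##$# gives term 8.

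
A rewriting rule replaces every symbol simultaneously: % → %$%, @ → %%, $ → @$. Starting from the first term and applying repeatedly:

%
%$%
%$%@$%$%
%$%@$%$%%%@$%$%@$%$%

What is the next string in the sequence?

Replace each of the 20 characters of %$%@$%$%%%@$%$%@$%$% in place — %$% @$ %$% %% @$ %$% @$ %$% %$% %$% %% @$ %$% @$ %$% %% @$ %$% @$ %$% — and concatenate.

%$%@$%$%%%@$%$%@$%$%%$%%$%%%@$%$%@$%$%%%@$%$%@$%$%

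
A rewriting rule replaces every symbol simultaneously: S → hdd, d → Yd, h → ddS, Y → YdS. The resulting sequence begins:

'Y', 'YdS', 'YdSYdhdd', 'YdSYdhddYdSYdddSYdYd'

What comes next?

Applying the rule to each of the 20 symbols of YdSYdhddYdSYdddSYdYd gives the pieces YdS Yd hdd YdS Yd ddS Yd Yd YdS Yd hdd YdS Yd Yd Yd hdd YdS Yd YdS Yd, which concatenate to the answer.

YdSYdhddYdSYdddSYdYdYdSYdhddYdSYdYdYdhddYdSYdYdSYd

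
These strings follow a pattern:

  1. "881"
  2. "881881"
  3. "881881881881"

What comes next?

Every step duplicates the string.
One more doubling of 881881881881 gives the answer.

881881881881881881881881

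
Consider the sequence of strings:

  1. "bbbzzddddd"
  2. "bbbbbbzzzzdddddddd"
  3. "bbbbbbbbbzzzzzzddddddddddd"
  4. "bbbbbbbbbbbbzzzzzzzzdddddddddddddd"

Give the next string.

Reading off run lengths: b runs 3, 6, 9, 12; z runs 2, 4, 6, 8; d runs 5, 8, 11, 14 — each is linear in n (n = 1, 2, …).
Setting n = 5 gives 15, 10, 17 characters in each block.

bbbbbbbbbbbbbbbzzzzzzzzzzddddddddddddddddd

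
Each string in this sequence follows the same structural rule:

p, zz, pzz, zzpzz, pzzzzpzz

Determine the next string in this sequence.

zzpzzpzzzzpzz

Each term (from the third on) is the two preceding terms concatenated in order: term 3 = p·zz = pzz.
So term 6 is zzpzz·pzzzzpzz.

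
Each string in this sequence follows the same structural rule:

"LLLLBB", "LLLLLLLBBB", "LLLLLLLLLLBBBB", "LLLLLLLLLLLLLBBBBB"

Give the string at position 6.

LLLLLLLLLLLLLLLLLLLBBBBBBB

Term n consists of 3n+1 L's, followed by n+1 B's (n = 1, 2, …).
Setting n = 6 gives 19, 7 characters in each block.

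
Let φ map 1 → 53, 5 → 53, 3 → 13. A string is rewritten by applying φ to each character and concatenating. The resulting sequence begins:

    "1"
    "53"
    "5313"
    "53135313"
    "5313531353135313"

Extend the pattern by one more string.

φ(5313531353135313) expands symbol-by-symbol to 53 13 53 13 53 13 53 13 53 13 53 13 53 13 53 13; joining the 16 pieces gives the next term.

53135313531353135313531353135313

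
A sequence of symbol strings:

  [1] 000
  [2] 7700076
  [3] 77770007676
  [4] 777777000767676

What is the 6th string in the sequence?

77777777770007676767676

Every step adds 77 to the front and 76 to the end of the previous string.
From 777777000767676, 2 further steps: 777777000767676 → 7777777700076767676 → (answer).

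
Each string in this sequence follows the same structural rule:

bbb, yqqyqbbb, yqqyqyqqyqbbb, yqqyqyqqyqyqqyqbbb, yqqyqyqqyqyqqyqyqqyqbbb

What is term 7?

Every step adds yqqyq at the front: s(k+1) = yqqyq·s(k).
From yqqyqyqqyqyqqyqyqqyqbbb, 2 further steps: yqqyqyqqyqyqqyqyqqyqbbb → yqqyqyqqyqyqqyqyqqyqyqqyqbbb → (answer).

yqqyqyqqyqyqqyqyqqyqyqqyqyqqyqbbb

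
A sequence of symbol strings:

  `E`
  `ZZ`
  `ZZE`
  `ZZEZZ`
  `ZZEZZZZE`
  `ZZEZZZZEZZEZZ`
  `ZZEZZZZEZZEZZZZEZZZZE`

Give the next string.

Each term (from the third on) is the previous term followed by the one before it: term 3 = ZZ·E = ZZE.
Continuing: ZZEZZZZEZZEZZZZEZZZZE · ZZEZZZZEZZEZZ gives term 8.

ZZEZZZZEZZEZZZZEZZZZEZZEZZZZEZZEZZ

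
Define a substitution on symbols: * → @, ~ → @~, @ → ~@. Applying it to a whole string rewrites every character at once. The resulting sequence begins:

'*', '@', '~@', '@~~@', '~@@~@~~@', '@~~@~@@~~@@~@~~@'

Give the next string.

Replace each of the 16 characters of @~~@~@@~~@@~@~~@ in place — ~@ @~ @~ ~@ @~ ~@ ~@ @~ @~ ~@ ~@ @~ ~@ @~ @~ ~@ — and concatenate.

~@@~@~~@@~~@~@@~@~~@~@@~~@@~@~~@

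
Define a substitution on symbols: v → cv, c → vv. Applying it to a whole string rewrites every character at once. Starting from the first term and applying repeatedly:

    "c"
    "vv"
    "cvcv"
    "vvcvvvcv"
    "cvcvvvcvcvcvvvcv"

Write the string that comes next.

vvcvvvcvcvcvvvcvvvcvvvcvcvcvvvcv

φ(cvcvvvcvcvcvvvcv) expands symbol-by-symbol to vv cv vv cv cv cv vv cv vv cv vv cv cv cv vv cv; joining the 16 pieces gives the next term.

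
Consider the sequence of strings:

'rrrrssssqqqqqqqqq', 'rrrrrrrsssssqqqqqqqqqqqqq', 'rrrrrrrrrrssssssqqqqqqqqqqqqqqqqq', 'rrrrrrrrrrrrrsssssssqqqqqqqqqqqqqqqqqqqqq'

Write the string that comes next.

rrrrrrrrrrrrrrrrssssssssqqqqqqqqqqqqqqqqqqqqqqqqq

Term n consists of 3n-2 r's, followed by n+2 s's, followed by 4n+1 q's, where the shown terms are n = 2, 3, 4, 5.
Setting n = 6 gives 16, 8, 25 characters in each block.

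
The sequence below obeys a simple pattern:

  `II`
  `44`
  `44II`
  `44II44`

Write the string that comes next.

Each term (from the third on) is the previous term followed by the one before it: term 3 = 44·II = 44II.
The next term joins 44II44 and 44II.

44II4444II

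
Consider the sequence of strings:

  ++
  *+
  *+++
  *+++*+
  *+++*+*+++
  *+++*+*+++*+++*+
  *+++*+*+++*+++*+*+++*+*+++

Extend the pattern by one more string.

This is a Fibonacci-style word recurrence s(k) = s(k−1)·s(k−2): e.g. *+·++ = *+++.
So term 8 is *+++*+*+++*+++*+*+++*+*+++·*+++*+*+++*+++*+.

*+++*+*+++*+++*+*+++*+*+++*+++*+*+++*+++*+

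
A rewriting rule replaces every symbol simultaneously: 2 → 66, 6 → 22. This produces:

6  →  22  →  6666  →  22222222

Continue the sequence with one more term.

6666666666666666

Expanding 22222222: 2→66, 2→66, 2→66, 2→66, 2→66, 2→66, 2→66, 2→66. Concatenated: 66 66 66 66 66 66 66 66.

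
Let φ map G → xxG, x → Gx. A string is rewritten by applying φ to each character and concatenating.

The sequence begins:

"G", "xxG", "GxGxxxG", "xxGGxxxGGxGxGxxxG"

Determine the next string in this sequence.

GxGxxxGxxGGxGxGxxxGxxGGxxxGGxxxGGxGxGxxxG

Applying the rule to each of the 17 symbols of xxGGxxxGGxGxGxxxG gives the pieces Gx Gx xxG xxG Gx Gx Gx xxG xxG Gx xxG Gx xxG Gx Gx Gx xxG, which concatenate to the answer.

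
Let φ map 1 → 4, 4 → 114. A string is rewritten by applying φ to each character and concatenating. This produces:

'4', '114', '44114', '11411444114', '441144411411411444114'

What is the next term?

Replace each of the 21 characters of 441144411411411444114 in place — 114 114 4 4 114 114 114 4 4 114 4 4 114 4 4 114 114 114 4 4 114 — and concatenate.

1141144411411411444114441144411411411444114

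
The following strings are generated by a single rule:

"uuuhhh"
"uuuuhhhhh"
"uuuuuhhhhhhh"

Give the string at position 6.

Reading off run lengths: u runs 3, 4, 5; h runs 3, 5, 7 — each is linear in n, where the shown terms are n = 2, 3, 4.
For term 6, n = 7, so the run lengths are 8, 13.

uuuuuuuuhhhhhhhhhhhhh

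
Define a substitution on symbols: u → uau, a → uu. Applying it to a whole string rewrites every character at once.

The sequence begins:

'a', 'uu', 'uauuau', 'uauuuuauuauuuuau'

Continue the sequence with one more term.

Rewriting the 16 symbols of uauuuuauuauuuuau one by one yields uau uu uau uau uau uau uu uau uau uu uau uau uau uau uu uau; concatenated:

uauuuuauuauuauuauuuuauuauuuuauuauuauuauuuuau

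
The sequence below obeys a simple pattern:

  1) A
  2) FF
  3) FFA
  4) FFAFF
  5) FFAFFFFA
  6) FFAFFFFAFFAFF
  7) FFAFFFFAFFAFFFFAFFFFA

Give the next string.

This is a Fibonacci-style word recurrence s(k) = s(k−1)·s(k−2): e.g. FF·A = FFA.
The next term joins FFAFFFFAFFAFFFFAFFFFA and FFAFFFFAFFAFF.

FFAFFFFAFFAFFFFAFFFFAFFAFFFFAFFAFF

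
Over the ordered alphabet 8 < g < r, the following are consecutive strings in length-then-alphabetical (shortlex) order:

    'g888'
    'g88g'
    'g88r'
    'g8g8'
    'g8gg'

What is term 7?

g8r8

Advancing 2 positions from g8gg through g8gg → g8gr reaches term 7.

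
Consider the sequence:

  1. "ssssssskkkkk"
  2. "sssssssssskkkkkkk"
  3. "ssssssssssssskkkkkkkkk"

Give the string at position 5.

ssssssssssssssssssskkkkkkkkkkkkk

Reading off run lengths: s runs 7, 10, 13; k runs 5, 7, 9 — each is linear in n, where the shown terms are n = 2, 3, 4.
Setting n = 6 gives 19, 13 characters in each block.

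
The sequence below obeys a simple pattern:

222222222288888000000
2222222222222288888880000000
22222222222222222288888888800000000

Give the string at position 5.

2222222222222222222222222288888888888880000000000

Reading off run lengths: 2 runs 10, 14, 18; 8 runs 5, 7, 9; 0 runs 6, 7, 8 — each is linear in n, where the shown terms are n = 3, 4, 5.
Setting n = 7 gives 26, 13, 10 characters in each block.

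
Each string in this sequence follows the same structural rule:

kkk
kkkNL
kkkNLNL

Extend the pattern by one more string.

Every step adds NL to the end: s(k+1) = s(k)·NL.
So the next term is kkkNLNL·NL.

kkkNLNLNL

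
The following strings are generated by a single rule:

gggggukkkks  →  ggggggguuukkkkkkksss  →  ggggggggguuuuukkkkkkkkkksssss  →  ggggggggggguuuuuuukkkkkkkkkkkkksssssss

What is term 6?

ggggggggggggggguuuuuuuuuuukkkkkkkkkkkkkkkkkkksssssssssss

Term n consists of 2n+3 g's, followed by 2n-1 u's, followed by 3n+1 k's, followed by 2n-1 s's (n = 1, 2, …).
For term 6, n = 6, so the run lengths are 15, 11, 19, 11.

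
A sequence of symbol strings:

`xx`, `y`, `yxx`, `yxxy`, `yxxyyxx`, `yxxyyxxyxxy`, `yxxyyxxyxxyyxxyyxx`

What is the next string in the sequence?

This is a Fibonacci-style word recurrence s(k) = s(k−1)·s(k−2): e.g. y·xx = yxx.
So term 8 is yxxyyxxyxxyyxxyyxx·yxxyyxxyxxy.

yxxyyxxyxxyyxxyyxxyxxyyxxyxxy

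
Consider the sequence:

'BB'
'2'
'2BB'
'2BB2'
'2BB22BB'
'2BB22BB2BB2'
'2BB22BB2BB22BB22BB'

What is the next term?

Each term (from the third on) is the previous term followed by the one before it: term 3 = 2·BB = 2BB.
The next term joins 2BB22BB2BB22BB22BB and 2BB22BB2BB2.

2BB22BB2BB22BB22BB2BB22BB2BB2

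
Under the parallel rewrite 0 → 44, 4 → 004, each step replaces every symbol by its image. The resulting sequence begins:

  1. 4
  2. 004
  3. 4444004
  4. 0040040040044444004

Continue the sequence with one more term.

Rewriting the 19 symbols of 0040040040044444004 one by one yields 44 44 004 44 44 004 44 44 004 44 44 004 004 004 004 004 44 44 004; concatenated:

44440044444004444400444440040040040040044444004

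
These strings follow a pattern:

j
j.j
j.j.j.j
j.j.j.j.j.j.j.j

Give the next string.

j.j.j.j.j.j.j.j.j.j.j.j.j.j.j.j

Each string is two copies of the previous one joined by '.'.
So the next term is two copies of j.j.j.j.j.j.j.j with '.' between the halves.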